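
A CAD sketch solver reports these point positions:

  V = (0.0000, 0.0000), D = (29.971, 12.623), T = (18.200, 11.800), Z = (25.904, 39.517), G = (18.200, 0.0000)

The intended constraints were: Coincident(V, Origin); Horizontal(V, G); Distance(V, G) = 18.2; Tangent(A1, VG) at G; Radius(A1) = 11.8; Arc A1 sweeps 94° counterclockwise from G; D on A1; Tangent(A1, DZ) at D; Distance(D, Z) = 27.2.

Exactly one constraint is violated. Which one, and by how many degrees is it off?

Tangent(A1, DZ) at D — off by 4.60°.

V = (0.00, 0.00) ✓; V.y = 0.00, G.y = 0.00 ✓; |VG| = 18.20 ✓; ∠(TG, GV) = 90.00° ✓; |TG| = 11.80 ✓; bearing(T→D) − bearing(T→G) = 94.00° ✓; |TD| = 11.80 ✓; ∠(TD, DZ) = 85.40° ✗; |DZ| = 27.20 ✓.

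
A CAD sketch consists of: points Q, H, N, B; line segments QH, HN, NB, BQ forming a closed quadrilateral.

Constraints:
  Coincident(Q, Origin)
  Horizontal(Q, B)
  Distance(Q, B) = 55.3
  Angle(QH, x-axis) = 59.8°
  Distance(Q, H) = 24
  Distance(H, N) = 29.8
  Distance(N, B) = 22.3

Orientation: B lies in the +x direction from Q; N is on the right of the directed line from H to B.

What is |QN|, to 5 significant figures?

33.008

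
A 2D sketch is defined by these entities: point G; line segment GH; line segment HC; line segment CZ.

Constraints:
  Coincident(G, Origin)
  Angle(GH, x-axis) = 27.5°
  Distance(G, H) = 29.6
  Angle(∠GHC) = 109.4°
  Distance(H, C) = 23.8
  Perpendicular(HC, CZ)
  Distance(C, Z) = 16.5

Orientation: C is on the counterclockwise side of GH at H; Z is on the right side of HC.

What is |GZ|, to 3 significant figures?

55.7

G is at the origin; GH runs at 27.5° with length 29.6, so H = 29.6·(cos 27.5°, sin 27.5°) = (26.3, 13.7). ∠GHC = 109.4°, so HC runs at 27.5° + (180° − 109.4°) = 98.1° from the x-axis; with |HC| = 23.8, C = H + 23.8·(cos 98.1°, sin 98.1°) = (22.9, 37.2). HC ⟂ CZ; with |CZ| = 16.5 on the right of HC, Z = C + 16.5·(0.990, 0.141) = (39.2, 39.6). Then |GZ| = |Z − G| = 55.7.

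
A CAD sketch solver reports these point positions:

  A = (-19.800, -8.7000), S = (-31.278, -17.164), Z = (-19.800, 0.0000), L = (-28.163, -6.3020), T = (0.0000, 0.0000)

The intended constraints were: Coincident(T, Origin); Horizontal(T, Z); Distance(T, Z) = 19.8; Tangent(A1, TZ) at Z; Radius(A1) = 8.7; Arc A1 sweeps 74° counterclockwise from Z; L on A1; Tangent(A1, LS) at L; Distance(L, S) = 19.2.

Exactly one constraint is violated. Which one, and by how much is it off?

Distance(L, S) = 19.2 — off by 7.90.

T = (0.00, 0.00) ✓; T.y = 0.00, Z.y = 0.00 ✓; |TZ| = 19.80 ✓; ∠(AZ, ZT) = 90.00° ✓; |AZ| = 8.700 ✓; bearing(A→L) − bearing(A→Z) = 74.00° ✓; |AL| = 8.700 ✓; ∠(AL, LS) = 90.00° ✓; |LS| = 11.30 ✗.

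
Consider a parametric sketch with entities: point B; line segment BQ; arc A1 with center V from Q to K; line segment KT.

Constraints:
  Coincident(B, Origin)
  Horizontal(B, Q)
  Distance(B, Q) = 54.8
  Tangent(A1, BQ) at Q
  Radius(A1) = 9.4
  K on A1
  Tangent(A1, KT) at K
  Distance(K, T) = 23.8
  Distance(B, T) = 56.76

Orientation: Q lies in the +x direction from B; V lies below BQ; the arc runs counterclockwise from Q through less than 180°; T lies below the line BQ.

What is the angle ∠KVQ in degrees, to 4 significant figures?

91.20°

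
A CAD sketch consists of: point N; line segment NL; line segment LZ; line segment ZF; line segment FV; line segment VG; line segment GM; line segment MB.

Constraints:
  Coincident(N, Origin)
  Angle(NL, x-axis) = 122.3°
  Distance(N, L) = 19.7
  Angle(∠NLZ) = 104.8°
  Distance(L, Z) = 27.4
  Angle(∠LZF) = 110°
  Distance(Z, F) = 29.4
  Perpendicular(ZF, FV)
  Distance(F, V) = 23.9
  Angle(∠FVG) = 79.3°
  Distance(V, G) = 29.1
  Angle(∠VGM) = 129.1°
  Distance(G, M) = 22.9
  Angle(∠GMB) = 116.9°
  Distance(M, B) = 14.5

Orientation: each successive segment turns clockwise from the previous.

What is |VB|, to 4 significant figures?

48.78

N is at the origin; NL runs at 122.3° with length 19.7, so L = (-10.53, 16.65). ∠NLZ = 104.8° gives LZ at 47.10° from the x-axis; with |LZ| = 27.4, Z = (8.125, 36.72). ∠LZF = 110.0° gives ZF at -22.90° from the x-axis; with |ZF| = 29.4, F = (35.21, 25.28). ZF ⟂ FV, so FV runs at -112.9°; with |FV| = 23.9, V = (25.91, 3.267). ∠FVG = 79.3° gives VG at 146.4° from the x-axis; with |VG| = 29.1, G = (1.670, 19.37). ∠VGM = 129.1° gives GM at 95.50° from the x-axis; with |GM| = 22.9, M = (-0.5251, 42.17). ∠GMB = 116.9° gives MB at 32.40° from the x-axis; with |MB| = 14.5, B = (11.72, 49.93). Then |VB| = |B − V| = 48.78.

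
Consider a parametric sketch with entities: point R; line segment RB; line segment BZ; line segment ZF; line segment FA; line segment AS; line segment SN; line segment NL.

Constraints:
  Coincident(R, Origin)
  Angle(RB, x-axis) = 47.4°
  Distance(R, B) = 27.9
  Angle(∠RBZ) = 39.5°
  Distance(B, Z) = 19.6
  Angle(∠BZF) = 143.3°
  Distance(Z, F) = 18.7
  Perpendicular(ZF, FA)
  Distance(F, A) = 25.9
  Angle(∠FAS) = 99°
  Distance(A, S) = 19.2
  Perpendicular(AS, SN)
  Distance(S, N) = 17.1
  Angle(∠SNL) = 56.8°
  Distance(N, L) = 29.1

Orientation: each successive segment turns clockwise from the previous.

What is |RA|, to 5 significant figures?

14.399

R is at the origin; RB runs at 47.4° with length 27.9, so B = (18.885, 20.537). ∠RBZ = 39.5° gives BZ at -93.100° from the x-axis; with |BZ| = 19.6, Z = (17.825, 0.96579). ∠BZF = 143.3° gives ZF at -129.80° from the x-axis; with |ZF| = 18.7, F = (5.8548, -13.401). The perpendicularity gives FA at right angles to ZF, so FA runs at 140.20°; with |FA| = 25.9, A = (-14.044, 3.1777). Then |RA| = |A − R| = 14.399.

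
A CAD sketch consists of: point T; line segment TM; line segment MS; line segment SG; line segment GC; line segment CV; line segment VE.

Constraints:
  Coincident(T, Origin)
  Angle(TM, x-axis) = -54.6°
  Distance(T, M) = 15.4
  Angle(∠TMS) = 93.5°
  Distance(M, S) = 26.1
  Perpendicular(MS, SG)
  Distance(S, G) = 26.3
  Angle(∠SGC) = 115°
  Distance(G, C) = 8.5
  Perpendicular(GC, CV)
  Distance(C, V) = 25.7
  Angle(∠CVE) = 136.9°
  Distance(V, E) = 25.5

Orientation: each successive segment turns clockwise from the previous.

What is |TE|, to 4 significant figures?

36.86

T is at the origin; TM runs at -54.6° with length 15.4, so M = (8.921, -12.55). ∠TMS = 93.5° gives MS at -141.1° from the x-axis; with |MS| = 26.1, S = (-11.39, -28.94). MS ⟂ SG, so SG runs at 128.9°; with |SG| = 26.3, G = (-27.91, -8.475). ∠SGC = 115.0° gives GC at 63.90° from the x-axis; with |GC| = 8.5, C = (-24.17, -0.8418). The perpendicularity gives CV at right angles to GC, so CV runs at -26.10°; with |CV| = 25.7, V = (-1.088, -12.15). ∠CVE = 136.9° gives VE at -69.20° from the x-axis; with |VE| = 25.5, E = (7.967, -35.99). Then |TE| = |E − T| = 36.86.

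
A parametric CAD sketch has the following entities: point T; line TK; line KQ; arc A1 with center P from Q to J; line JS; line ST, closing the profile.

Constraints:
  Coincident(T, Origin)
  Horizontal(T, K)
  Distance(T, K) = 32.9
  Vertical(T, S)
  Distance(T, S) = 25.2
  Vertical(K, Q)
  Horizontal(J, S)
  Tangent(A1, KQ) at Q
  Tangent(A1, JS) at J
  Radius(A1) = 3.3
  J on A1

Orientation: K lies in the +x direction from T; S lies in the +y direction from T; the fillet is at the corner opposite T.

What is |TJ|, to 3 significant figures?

38.9

The virtual corner opposite T is at (32.9, 25.2). Since A1 is tangent to KQ there, PQ ⟂ KQ and the tangent condition forces PJ to be normal to JS, with radius 3.3, so the center P sits 3.3 in from both sides at P = (29.6, 21.9). That places the tangent points at Q = (32.9, 21.9) on KQ and J = (29.6, 25.2) on JS. Then |TJ| = |J − T| = 38.9.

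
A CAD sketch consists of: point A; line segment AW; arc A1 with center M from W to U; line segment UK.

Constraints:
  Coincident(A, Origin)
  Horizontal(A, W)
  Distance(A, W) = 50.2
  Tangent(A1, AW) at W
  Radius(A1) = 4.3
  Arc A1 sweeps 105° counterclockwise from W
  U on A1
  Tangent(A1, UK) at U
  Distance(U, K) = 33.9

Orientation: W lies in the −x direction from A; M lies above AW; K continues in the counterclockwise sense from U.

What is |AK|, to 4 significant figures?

66.79

On A1, W sits at bearing -90° from M; a 105° counterclockwise sweep puts U at bearing 15°, so U = M + 4.3·(cos 15°, sin 15°) = (-46.05, 5.413). A1 meets UK tangentially, so MU is at right angles to UK, so UK runs along (−sin 15°, cos 15°); with |UK| = 33.9, K = (-54.82, 38.16). Then |AK| = |K − A| = 66.79.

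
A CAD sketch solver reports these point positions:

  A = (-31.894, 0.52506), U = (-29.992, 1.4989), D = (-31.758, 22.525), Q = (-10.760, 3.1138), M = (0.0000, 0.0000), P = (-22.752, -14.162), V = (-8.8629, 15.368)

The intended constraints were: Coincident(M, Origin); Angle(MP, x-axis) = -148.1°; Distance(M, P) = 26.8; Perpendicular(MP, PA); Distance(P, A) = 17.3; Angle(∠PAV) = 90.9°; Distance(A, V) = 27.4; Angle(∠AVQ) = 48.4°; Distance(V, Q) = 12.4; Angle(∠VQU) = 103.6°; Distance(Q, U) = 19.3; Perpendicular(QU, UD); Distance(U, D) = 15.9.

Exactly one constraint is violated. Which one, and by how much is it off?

Distance(U, D) = 15.9 — off by 5.20.

M = (0.00, 0.00) ✓; MP at -148.1° ✓; |MP| = 26.80 ✓; ∠(MP, PA) = 90.00° ✓; |PA| = 17.30 ✓; ∠PAV = 90.90° ✓; |AV| = 27.40 ✓; ∠AVQ = 48.40° ✓; |VQ| = 12.40 ✓; ∠VQU = 103.6° ✓; |QU| = 19.30 ✓; ∠(QU, UD) = 90.00° ✓; |UD| = 21.10 ✗.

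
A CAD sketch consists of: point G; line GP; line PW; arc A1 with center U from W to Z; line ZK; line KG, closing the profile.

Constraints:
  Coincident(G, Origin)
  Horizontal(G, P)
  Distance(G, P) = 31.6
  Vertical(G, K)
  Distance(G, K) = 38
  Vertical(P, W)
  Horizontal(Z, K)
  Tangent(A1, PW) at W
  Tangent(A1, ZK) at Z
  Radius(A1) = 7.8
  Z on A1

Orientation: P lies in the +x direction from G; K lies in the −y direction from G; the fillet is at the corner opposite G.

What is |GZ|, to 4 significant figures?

44.84

The virtual corner opposite G is at (31.60, -38.00). Since A1 is tangent to PW there, UW ⟂ PW and since A1 is tangent to ZK there, UZ ⟂ ZK, with radius 7.8, so the center U sits 7.8 in from both sides at U = (23.80, -30.20). That places the tangent points at W = (31.60, -30.20) on PW and Z = (23.80, -38.00) on ZK. Then |GZ| = |Z − G| = 44.84.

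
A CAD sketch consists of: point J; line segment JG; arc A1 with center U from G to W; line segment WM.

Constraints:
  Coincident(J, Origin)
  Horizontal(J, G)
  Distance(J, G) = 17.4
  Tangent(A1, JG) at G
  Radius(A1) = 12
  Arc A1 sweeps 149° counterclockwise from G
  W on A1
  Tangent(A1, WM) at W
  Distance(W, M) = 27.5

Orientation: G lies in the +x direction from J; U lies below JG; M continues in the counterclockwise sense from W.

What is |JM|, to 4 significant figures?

50.39

J is at the origin; JG is horizontal with |JG| = 17.4 and G on the +x side, so G = (17.40, 0.000). Since A1 is tangent to JG there, UG ⟂ JG, so U = G + (0, -12) = (17.40, -12.00). On A1, G sits at bearing 90° from U; a 149° counterclockwise sweep puts W at bearing 239°, so W = U + 12.0·(cos 239°, sin 239°) = (11.22, -22.29). Tangency of A1 to WM means the radius UW is perpendicular to WM, so WM runs along (−sin 239°, cos 239°); with |WM| = 27.5, M = (34.79, -36.45). Then |JM| = |M − J| = 50.39.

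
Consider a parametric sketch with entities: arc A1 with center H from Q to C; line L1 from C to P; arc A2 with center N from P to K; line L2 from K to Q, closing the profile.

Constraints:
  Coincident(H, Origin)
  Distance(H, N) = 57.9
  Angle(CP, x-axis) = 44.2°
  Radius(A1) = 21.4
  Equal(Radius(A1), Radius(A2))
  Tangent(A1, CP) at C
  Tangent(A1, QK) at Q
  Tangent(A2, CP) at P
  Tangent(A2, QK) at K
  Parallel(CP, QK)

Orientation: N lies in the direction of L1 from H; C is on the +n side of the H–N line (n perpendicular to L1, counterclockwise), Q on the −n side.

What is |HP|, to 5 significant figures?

61.728

The slot axis is L1's direction at 44.2°, so u = (cos 44.2°, sin 44.2°) = (0.71691, 0.69717) and n = (−sin 44.2°, cos 44.2°) = (-0.69717, 0.71691). H is at the origin and N lies 57.9 along u from H, so N = 57.9·u = (41.509, 40.366). Tangency of A1 to both parallel lines with radius 21.4 puts C and Q at H ± 21.4·n: C = (-14.919, 15.342), Q = (14.919, -15.342). Equal radii place P and K the same way about N: P = N + 21.4·n = (26.590, 55.708), K = N − 21.4·n = (56.428, 25.024). Then |HP| = |P − H| = 61.728.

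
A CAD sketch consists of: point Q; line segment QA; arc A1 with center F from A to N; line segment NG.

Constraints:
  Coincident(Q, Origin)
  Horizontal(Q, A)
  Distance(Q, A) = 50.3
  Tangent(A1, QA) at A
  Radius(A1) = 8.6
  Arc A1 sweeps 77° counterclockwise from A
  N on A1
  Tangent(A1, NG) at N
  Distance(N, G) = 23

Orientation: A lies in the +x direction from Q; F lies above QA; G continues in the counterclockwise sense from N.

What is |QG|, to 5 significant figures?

70.162

On A1, A sits at bearing -90° from F; a 77° counterclockwise sweep puts N at bearing -13°, so N = F + 8.6·(cos -13°, sin -13°) = (58.680, 6.6654). A1 meets NG tangentially, so FN is at right angles to NG, so NG runs along (−sin -13°, cos -13°); with |NG| = 23.0, G = (63.853, 29.076). Then |QG| = |G − Q| = 70.162.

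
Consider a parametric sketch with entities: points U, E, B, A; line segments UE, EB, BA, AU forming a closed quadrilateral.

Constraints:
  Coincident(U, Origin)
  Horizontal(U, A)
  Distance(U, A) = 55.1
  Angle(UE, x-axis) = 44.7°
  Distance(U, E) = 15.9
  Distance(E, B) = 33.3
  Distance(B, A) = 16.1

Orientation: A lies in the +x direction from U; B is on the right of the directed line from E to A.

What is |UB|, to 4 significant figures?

40.43

Checks: |EB| = 33.30 ✓; |BA| = 16.10 ✓.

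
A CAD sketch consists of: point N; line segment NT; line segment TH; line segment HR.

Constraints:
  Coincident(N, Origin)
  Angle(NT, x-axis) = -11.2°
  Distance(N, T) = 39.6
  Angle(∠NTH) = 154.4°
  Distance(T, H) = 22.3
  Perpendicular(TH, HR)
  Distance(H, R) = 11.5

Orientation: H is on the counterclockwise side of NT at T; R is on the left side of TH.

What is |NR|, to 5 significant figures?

58.283

N is at the origin; NT runs at -11.2° with length 39.6, so T = 39.6·(cos -11.2°, sin -11.2°) = (38.846, -7.6917). ∠NTH = 154.4°, so TH runs at -11.2° + (180° − 154.4°) = 14.400° from the x-axis; with |TH| = 22.3, H = T + 22.3·(cos 14.400°, sin 14.400°) = (60.445, -2.1459). TH ⟂ HR; with |HR| = 11.5 on the left of TH, R = H + 11.5·(-0.24869, 0.96858) = (57.585, 8.9928). Then |NR| = |R − N| = 58.283.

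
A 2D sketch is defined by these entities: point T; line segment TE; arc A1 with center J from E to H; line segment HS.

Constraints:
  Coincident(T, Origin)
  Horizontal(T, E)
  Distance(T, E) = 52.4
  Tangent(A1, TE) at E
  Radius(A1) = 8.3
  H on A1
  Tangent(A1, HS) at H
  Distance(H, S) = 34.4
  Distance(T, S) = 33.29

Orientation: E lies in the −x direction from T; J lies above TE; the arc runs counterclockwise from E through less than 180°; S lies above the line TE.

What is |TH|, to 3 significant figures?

46.8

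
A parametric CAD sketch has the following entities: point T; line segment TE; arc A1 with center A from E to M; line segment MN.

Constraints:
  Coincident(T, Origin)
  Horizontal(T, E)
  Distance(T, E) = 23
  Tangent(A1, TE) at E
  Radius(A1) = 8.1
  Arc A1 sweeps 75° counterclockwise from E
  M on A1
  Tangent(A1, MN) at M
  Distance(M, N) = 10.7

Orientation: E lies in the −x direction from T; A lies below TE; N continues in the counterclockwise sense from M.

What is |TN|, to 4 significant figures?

37.36

T is at the origin; TE is horizontal with |TE| = 23.0 and E on the −x side, so E = (-23.00, 0.000). Since A1 is tangent to TE there, AE ⟂ TE, so A = E + (0, -8.1) = (-23.00, -8.100). On A1, E sits at bearing 90° from A; a 75° counterclockwise sweep puts M at bearing 165°, so M = A + 8.1·(cos 165°, sin 165°) = (-30.82, -6.004). A1 meets MN tangentially, so AM is at right angles to MN, so MN runs along (−sin 165°, cos 165°); with |MN| = 10.7, N = (-33.59, -16.34). Then |TN| = |N − T| = 37.36.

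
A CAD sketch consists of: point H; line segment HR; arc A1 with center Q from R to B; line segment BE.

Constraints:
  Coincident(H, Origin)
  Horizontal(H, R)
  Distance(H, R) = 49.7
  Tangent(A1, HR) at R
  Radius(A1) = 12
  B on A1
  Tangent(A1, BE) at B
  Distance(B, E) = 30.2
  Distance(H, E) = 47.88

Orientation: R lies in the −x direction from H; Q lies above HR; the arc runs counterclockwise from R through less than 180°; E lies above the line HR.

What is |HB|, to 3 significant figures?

39.1

Checks: |QB| = 12.00 ✓; ∠(QB, BE) = 90.00° ✓; |BE| = 30.20 ✓; |HE| = 47.88 ✓.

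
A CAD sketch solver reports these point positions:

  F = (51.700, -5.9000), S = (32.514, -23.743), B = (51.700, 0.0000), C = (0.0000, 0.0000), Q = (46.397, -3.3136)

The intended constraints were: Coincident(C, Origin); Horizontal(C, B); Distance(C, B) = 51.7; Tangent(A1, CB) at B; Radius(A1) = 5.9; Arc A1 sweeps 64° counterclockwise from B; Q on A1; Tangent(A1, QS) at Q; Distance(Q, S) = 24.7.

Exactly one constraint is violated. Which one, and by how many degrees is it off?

Tangent(A1, QS) at Q — off by 8.20°.

C = (0.00, 0.00) ✓; C.y = 0.00, B.y = 0.00 ✓; |CB| = 51.70 ✓; ∠(FB, BC) = 90.00° ✓; |FB| = 5.900 ✓; bearing(F→Q) − bearing(F→B) = 64.00° ✓; |FQ| = 5.900 ✓; ∠(FQ, QS) = 98.20° ✗; |QS| = 24.70 ✓.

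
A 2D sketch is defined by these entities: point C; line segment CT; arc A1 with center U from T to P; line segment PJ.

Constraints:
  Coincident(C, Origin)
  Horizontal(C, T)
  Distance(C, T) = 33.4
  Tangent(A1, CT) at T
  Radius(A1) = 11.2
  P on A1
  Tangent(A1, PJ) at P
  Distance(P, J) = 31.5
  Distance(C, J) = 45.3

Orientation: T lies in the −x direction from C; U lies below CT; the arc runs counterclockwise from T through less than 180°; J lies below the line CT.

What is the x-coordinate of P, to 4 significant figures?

-41.24

C is at the origin; CT is horizontal with |CT| = 33.4 and T on the −x side, so T = (-33.40, 0.000). A1 meets CT tangentially, so UT is at right angles to CT, so U = T + (0, -11.2) = (-33.40, -11.20). Since UP ⟂ PJ (tangency), |UJ| = √(11.2² + 31.5²) = 33.43 regardless of where P sits on A1. So J lies on both circle(C, 45.3) and circle(U, 33.43); the below-CT intersection is J = (-18.74, -41.24). P is the foot of the tangent from J: P = (-41.24, -19.20).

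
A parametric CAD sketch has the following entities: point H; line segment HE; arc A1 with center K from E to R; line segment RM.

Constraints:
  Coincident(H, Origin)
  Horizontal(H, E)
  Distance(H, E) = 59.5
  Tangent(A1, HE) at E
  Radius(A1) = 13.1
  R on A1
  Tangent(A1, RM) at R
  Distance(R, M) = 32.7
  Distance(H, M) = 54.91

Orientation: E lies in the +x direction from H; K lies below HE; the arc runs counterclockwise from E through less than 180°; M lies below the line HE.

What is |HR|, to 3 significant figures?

47.9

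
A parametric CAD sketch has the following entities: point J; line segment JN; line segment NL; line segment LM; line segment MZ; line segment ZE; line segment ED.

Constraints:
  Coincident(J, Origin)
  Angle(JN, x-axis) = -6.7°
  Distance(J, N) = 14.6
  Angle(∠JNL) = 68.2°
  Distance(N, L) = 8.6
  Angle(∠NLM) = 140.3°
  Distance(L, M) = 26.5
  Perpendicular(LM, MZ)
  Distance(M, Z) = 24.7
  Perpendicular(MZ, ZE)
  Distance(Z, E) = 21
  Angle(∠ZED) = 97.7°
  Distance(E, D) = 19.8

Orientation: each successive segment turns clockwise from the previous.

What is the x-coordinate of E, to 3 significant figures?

-3.88

J is at the origin; JN runs at -6.7° with length 14.6, so N = (14.5, -1.70). ∠JNL = 68.2° gives NL at -118° from the x-axis; with |NL| = 8.6, L = (10.4, -9.26). ∠NLM = 140.3° gives LM at -158° from the x-axis; with |LM| = 26.5, M = (-14.2, -19.1). LM is perpendicular to MZ, so MZ runs at 112°; with |MZ| = 24.7, Z = (-23.4, 3.83). MZ is perpendicular to ZE, so ZE runs at 21.8°; with |ZE| = 21.0, E = (-3.88, 11.6). So E.x = -3.88.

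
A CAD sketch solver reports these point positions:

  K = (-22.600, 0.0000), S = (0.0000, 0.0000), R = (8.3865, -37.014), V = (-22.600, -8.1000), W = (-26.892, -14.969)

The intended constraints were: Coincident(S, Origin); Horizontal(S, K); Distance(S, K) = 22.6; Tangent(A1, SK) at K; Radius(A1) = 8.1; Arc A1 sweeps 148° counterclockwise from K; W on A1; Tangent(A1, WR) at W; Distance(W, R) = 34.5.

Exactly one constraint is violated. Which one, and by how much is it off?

Distance(W, R) = 34.5 — off by 7.10.

S = (0.00, 0.00) ✓; S.y = 0.00, K.y = 0.00 ✓; |SK| = 22.60 ✓; ∠(VK, KS) = 90.00° ✓; |VK| = 8.100 ✓; bearing(V→W) − bearing(V→K) = 148.0° ✓; |VW| = 8.100 ✓; ∠(VW, WR) = 90.00° ✓; |WR| = 41.60 ✗.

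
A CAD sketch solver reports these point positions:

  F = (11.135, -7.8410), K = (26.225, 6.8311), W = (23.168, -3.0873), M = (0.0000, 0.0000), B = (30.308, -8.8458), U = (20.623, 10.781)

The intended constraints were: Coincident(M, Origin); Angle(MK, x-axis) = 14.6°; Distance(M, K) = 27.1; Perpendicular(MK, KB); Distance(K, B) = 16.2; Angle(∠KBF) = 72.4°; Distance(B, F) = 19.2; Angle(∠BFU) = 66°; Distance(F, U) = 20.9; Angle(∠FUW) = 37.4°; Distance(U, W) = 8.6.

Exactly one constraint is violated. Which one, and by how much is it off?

Distance(U, W) = 8.6 — off by 5.50.

M = (0.00, 0.00) ✓; MK at 14.60° ✓; |MK| = 27.10 ✓; ∠(MK, KB) = 90.00° ✓; |KB| = 16.20 ✓; ∠KBF = 72.40° ✓; |BF| = 19.20 ✓; ∠BFU = 66.00° ✓; |FU| = 20.90 ✓; ∠FUW = 37.40° ✓; |UW| = 14.10 ✗.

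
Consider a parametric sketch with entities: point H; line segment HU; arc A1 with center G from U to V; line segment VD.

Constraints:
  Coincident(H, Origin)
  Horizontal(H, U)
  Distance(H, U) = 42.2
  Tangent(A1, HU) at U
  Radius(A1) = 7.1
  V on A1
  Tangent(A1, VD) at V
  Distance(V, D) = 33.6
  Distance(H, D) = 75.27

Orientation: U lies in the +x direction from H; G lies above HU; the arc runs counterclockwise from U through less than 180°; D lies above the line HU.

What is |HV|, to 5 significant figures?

47.436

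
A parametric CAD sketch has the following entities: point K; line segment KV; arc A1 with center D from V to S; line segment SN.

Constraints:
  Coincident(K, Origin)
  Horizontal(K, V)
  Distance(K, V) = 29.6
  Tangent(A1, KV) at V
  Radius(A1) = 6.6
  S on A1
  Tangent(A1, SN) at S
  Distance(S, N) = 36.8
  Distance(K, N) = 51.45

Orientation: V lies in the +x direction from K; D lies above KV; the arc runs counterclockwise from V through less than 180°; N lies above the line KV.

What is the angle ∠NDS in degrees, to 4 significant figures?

79.83°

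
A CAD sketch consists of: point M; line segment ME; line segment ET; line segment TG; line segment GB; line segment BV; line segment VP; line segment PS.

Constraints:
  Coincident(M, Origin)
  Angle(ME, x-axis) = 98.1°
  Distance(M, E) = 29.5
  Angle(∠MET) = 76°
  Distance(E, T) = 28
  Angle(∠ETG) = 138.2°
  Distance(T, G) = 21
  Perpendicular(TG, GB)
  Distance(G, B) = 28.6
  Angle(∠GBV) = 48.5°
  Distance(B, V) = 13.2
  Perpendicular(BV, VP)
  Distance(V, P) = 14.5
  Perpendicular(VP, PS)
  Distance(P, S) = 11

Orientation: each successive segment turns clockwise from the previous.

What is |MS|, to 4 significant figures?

31.73

M is at the origin; ME runs at 98.1° with length 29.5, so E = (-4.157, 29.21). ∠MET = 76.0° gives ET at -5.900° from the x-axis; with |ET| = 28.0, T = (23.70, 26.33). ∠ETG = 138.2° gives TG at -47.70° from the x-axis; with |TG| = 21.0, G = (37.83, 10.80). TG is perpendicular to GB, so GB runs at -137.7°; with |GB| = 28.6, B = (16.67, -8.453). ∠GBV = 48.5° gives BV at 90.80° from the x-axis; with |BV| = 13.2, V = (16.49, 4.746). BV is perpendicular to VP, so VP runs at 0.8000°; with |VP| = 14.5, P = (30.99, 4.948). VP is perpendicular to PS, so PS runs at -89.20°; with |PS| = 11.0, S = (31.14, -6.051). Then |MS| = |S − M| = 31.73.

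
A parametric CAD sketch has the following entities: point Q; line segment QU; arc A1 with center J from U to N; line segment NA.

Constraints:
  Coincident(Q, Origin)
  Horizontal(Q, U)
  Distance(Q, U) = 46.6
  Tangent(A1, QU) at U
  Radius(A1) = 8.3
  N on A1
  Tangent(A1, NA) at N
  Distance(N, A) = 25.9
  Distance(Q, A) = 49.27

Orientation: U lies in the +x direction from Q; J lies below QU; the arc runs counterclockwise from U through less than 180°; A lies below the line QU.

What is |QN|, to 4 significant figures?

39.08

Q is at the origin; QU is horizontal with |QU| = 46.6 and U on the +x side, so U = (46.60, 0.000). A1 meets QU tangentially, so JU is at right angles to QU, so J = U + (0, -8.3) = (46.60, -8.300). Since JN ⟂ NA (tangency), |JA| = √(8.3² + 25.9²) = 27.20 regardless of where N sits on A1. So A lies on both circle(Q, 49.27) and circle(J, 27.20); the below-QU intersection is A = (36.19, -33.43). N is the foot of the tangent from A: N = (38.33, -7.616).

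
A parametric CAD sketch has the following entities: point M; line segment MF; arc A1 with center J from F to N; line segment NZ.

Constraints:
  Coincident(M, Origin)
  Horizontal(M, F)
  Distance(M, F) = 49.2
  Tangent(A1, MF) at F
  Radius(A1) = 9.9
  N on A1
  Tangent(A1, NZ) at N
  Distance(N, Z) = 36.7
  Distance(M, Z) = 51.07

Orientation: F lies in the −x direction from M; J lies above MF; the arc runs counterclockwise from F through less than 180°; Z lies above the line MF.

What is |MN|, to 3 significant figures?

40.3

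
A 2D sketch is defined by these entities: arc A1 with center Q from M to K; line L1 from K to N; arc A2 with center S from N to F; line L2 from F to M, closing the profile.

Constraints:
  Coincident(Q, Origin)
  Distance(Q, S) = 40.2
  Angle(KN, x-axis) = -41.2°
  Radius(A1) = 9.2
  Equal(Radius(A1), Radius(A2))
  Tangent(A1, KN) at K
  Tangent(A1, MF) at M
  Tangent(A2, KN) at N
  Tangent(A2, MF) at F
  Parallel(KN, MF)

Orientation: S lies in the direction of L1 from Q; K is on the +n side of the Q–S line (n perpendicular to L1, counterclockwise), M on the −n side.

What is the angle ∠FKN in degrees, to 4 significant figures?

24.59°

The slot axis is L1's direction at -41.2°, so u = (cos -41.2°, sin -41.2°) = (0.7524, -0.6587) and n = (−sin -41.2°, cos -41.2°) = (0.6587, 0.7524). Q is at the origin and S lies 40.2 along u from Q, so S = 40.2·u = (30.25, -26.48). Tangency of A1 to both parallel lines with radius 9.2 puts K and M at Q ± 9.2·n: K = (6.060, 6.922), M = (-6.060, -6.922). Equal radii place N and F the same way about S: N = S + 9.2·n = (36.31, -19.56), F = S − 9.2·n = (24.19, -33.40). Then cos ∠FKN = KF·KN / (|KF||KN|), giving 24.59°.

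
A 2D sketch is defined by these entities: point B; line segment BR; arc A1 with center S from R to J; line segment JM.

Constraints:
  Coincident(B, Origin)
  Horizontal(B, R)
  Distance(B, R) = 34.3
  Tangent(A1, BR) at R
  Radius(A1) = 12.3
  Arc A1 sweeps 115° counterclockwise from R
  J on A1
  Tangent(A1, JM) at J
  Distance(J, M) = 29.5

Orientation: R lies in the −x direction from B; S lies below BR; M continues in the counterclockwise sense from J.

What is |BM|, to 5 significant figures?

55.176

B is at the origin; B and R share the same y with |BR| = 34.3 and R on the −x side, so R = (-34.300, 0.0000). The tangent condition forces SR to be normal to BR, so S = R + (0, -12.3) = (-34.300, -12.300). On A1, R sits at bearing 90° from S; a 115° counterclockwise sweep puts J at bearing 205°, so J = S + 12.3·(cos 205°, sin 205°) = (-45.448, -17.498). Tangency of A1 to JM means the radius SJ is perpendicular to JM, so JM runs along (−sin 205°, cos 205°); with |JM| = 29.5, M = (-32.980, -44.234). Then |BM| = |M − B| = 55.176.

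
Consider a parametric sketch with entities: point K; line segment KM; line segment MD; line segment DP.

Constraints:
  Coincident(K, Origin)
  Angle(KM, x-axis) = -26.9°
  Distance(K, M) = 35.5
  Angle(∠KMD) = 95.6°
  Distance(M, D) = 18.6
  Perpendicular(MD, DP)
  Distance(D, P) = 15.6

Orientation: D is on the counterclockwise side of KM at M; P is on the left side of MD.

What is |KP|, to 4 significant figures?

29.60

K is at the origin; KM runs at -26.9° with length 35.5, so M = 35.5·(cos -26.9°, sin -26.9°) = (31.66, -16.06). ∠KMD = 95.6°, so MD runs at -26.9° + (180° − 95.6°) = 57.50° from the x-axis; with |MD| = 18.6, D = M + 18.6·(cos 57.50°, sin 57.50°) = (41.65, -0.3744). MD is perpendicular to DP; with |DP| = 15.6 on the left of MD, P = D + 15.6·(-0.8434, 0.5373) = (28.50, 8.008). Then |KP| = |P − K| = 29.60.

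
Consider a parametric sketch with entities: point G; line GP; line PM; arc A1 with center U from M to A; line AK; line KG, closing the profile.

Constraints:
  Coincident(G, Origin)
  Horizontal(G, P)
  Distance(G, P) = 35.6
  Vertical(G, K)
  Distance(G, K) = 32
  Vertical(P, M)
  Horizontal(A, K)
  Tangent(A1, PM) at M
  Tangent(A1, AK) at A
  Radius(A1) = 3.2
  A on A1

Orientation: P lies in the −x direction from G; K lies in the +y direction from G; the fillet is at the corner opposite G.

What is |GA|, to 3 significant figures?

45.5

The virtual corner opposite G is at (-35.6, 32.0). The tangent condition forces UM to be normal to PM and A1 meets AK tangentially, so UA is at right angles to AK, with radius 3.2, so the center U sits 3.2 in from both sides at U = (-32.4, 28.8). That places the tangent points at M = (-35.6, 28.8) on PM and A = (-32.4, 32.0) on AK. Then |GA| = |A − G| = 45.5.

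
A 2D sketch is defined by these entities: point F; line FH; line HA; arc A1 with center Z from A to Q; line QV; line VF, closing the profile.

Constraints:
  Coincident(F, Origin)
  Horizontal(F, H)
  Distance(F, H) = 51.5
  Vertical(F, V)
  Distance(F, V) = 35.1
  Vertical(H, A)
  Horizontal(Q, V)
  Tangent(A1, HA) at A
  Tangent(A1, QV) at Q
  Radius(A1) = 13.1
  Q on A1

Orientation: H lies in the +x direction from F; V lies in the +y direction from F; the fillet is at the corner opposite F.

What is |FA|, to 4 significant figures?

56.00

The virtual corner opposite F is at (51.50, 35.10). Since A1 is tangent to HA there, ZA ⟂ HA and the tangent condition forces ZQ to be normal to QV, with radius 13.1, so the center Z sits 13.1 in from both sides at Z = (38.40, 22.00). That places the tangent points at A = (51.50, 22.00) on HA and Q = (38.40, 35.10) on QV. Then |FA| = |A − F| = 56.00.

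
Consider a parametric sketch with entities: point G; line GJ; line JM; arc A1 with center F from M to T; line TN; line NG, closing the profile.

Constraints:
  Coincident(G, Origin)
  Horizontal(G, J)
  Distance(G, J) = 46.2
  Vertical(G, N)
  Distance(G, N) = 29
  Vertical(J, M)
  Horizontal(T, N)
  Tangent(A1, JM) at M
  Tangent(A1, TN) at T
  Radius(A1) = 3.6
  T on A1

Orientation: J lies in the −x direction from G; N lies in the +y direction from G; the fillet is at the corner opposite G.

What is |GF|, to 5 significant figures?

49.598

G is at the origin; G and J share the same y with |GJ| = 46.2 and J on the −x side, so J = (-46.200, 0.0000). G and N share the same x with |GN| = 29.0 and N on the +y side, so N = (0.0000, 29.000). The virtual corner opposite G is at (-46.200, 29.000). Tangency of A1 to JM means the radius FM is perpendicular to JM and A1 meets TN tangentially, so FT is at right angles to TN, with radius 3.6, so the center F sits 3.6 in from both sides at F = (-42.600, 25.400). Then |GF| = |F − G| = 49.598.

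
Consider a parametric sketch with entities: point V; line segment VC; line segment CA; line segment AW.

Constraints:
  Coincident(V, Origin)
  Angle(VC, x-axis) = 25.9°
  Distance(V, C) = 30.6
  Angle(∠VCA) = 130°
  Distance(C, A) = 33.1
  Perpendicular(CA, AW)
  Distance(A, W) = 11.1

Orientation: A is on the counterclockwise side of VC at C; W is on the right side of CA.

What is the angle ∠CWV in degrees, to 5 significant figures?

14.669°

∠VCA = 130.0°, so CA runs at 25.9° + (180° − 130.0°) = 75.900° from the x-axis; with |CA| = 33.1, A = C + 33.1·(cos 75.900°, sin 75.900°) = (35.590, 45.469). CA is perpendicular to AW; with |AW| = 11.1 on the right of CA, W = A + 11.1·(0.96987, -0.24362) = (46.356, 42.765). Then cos ∠CWV = WC·WV / (|WC||WV|), giving 14.669°.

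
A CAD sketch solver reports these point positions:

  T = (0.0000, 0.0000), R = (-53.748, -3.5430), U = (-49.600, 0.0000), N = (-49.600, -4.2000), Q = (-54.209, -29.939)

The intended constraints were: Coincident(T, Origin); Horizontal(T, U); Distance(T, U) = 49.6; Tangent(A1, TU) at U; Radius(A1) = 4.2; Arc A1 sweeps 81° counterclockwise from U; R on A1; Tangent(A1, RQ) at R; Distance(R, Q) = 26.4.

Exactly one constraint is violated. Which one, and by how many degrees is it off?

Tangent(A1, RQ) at R — off by 8.00°.

T = (0.00, 0.00) ✓; T.y = 0.00, U.y = 0.00 ✓; |TU| = 49.60 ✓; ∠(NU, UT) = 90.00° ✓; |NU| = 4.200 ✓; bearing(N→R) − bearing(N→U) = 81.00° ✓; |NR| = 4.200 ✓; ∠(NR, RQ) = 82.00° ✗; |RQ| = 26.40 ✓.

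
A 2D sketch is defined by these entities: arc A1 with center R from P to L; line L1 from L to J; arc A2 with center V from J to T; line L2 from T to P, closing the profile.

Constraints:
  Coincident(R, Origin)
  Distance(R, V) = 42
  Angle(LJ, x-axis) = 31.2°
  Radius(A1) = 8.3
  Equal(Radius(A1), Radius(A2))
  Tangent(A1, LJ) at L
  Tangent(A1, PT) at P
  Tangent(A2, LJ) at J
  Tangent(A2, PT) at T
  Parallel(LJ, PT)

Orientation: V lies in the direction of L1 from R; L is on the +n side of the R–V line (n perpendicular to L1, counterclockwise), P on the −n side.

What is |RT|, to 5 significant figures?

42.812

Tangency of A1 to both parallel lines with radius 8.3 puts L and P at R ± 8.3·n: L = (-4.2996, 7.0995), P = (4.2996, -7.0995). Equal radii place J and T the same way about V: J = V + 8.3·n = (31.626, 28.857), T = V − 8.3·n = (40.225, 14.658). Then |RT| = |T − R| = 42.812.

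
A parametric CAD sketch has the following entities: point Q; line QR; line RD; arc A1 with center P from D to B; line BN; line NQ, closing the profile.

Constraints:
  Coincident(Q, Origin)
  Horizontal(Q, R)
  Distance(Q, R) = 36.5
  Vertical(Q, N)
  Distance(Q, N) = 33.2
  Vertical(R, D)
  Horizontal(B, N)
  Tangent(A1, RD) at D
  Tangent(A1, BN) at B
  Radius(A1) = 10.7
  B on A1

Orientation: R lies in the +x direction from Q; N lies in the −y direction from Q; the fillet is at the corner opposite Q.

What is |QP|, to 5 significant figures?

34.233

Q is at the origin; Q and R share the same y with |QR| = 36.5 and R on the +x side, so R = (36.500, 0.0000). Q and N share the same x with |QN| = 33.2 and N on the −y side, so N = (0.0000, -33.200). The virtual corner opposite Q is at (36.500, -33.200). Tangency of A1 to RD means the radius PD is perpendicular to RD and since A1 is tangent to BN there, PB ⟂ BN, with radius 10.7, so the center P sits 10.7 in from both sides at P = (25.800, -22.500). Then |QP| = |P − Q| = 34.233.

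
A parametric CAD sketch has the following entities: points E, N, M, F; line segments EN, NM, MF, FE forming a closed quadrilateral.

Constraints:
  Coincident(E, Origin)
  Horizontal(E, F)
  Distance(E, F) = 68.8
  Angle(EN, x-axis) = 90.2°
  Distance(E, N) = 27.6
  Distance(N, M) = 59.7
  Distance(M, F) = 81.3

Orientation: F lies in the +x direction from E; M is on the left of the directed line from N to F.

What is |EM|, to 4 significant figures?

83.17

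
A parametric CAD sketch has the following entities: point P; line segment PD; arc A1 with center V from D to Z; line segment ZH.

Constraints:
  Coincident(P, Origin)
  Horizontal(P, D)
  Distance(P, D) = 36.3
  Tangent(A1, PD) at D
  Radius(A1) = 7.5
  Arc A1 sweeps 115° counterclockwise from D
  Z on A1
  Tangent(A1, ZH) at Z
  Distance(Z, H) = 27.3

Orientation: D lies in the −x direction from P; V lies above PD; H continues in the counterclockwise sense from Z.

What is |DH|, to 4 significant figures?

35.73

P is at the origin; PD is horizontal with |PD| = 36.3 and D on the −x side, so D = (-36.30, 0.000). The tangent condition forces VD to be normal to PD, so V = D + (0, 7.5) = (-36.30, 7.500). On A1, D sits at bearing -90° from V; a 115° counterclockwise sweep puts Z at bearing 25°, so Z = V + 7.5·(cos 25°, sin 25°) = (-29.50, 10.67). The tangent condition forces VZ to be normal to ZH, so ZH runs along (−sin 25°, cos 25°); with |ZH| = 27.3, H = (-41.04, 35.41). Then |DH| = |H − D| = 35.73.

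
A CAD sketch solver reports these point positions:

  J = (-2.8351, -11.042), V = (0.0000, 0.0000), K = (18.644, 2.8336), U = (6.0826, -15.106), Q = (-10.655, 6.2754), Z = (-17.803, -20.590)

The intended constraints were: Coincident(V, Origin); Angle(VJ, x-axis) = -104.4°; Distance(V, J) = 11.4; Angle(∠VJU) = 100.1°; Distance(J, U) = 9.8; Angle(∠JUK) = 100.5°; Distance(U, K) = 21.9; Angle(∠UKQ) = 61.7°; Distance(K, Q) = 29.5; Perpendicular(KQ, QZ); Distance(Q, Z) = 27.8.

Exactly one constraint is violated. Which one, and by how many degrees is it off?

Perpendicular(KQ, QZ) — off by 8.20°.

V = (0.00, 0.00) ✓; VJ at -104.4° ✓; |VJ| = 11.40 ✓; ∠VJU = 100.1° ✓; |JU| = 9.800 ✓; ∠JUK = 100.5° ✓; |UK| = 21.90 ✓; ∠UKQ = 61.70° ✓; |KQ| = 29.50 ✓; ∠(KQ, QZ) = 81.80° ✗; |QZ| = 27.80 ✓.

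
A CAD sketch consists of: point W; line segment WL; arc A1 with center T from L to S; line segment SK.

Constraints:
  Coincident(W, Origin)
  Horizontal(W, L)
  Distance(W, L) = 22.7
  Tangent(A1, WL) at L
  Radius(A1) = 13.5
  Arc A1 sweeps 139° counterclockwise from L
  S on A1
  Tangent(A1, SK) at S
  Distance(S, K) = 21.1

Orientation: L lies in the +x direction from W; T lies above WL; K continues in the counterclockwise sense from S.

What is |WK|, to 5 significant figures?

40.657

W is at the origin; WL is horizontal with |WL| = 22.7 and L on the +x side, so L = (22.700, 0.0000). A1 meets WL tangentially, so TL is at right angles to WL, so T = L + (0, 13.5) = (22.700, 13.500). On A1, L sits at bearing -90° from T; a 139° counterclockwise sweep puts S at bearing 49°, so S = T + 13.5·(cos 49°, sin 49°) = (31.557, 23.689). A1 meets SK tangentially, so TS is at right angles to SK, so SK runs along (−sin 49°, cos 49°); with |SK| = 21.1, K = (15.632, 37.531). Then |WK| = |K − W| = 40.657.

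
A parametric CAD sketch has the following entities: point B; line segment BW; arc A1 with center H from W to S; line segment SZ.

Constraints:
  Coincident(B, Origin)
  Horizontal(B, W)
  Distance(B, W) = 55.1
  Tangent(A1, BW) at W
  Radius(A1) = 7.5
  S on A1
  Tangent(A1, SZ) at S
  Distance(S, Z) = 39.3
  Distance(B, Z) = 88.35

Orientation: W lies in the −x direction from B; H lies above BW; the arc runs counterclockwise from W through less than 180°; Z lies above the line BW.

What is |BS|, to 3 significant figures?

51.7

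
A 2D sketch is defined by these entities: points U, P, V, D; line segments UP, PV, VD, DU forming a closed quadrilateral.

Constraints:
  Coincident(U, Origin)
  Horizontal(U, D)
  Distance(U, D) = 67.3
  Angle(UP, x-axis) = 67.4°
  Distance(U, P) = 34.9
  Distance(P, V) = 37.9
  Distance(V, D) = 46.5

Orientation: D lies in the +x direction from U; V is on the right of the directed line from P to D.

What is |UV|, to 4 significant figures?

21.62

Checks: |PV| = 37.90 ✓; |VD| = 46.50 ✓.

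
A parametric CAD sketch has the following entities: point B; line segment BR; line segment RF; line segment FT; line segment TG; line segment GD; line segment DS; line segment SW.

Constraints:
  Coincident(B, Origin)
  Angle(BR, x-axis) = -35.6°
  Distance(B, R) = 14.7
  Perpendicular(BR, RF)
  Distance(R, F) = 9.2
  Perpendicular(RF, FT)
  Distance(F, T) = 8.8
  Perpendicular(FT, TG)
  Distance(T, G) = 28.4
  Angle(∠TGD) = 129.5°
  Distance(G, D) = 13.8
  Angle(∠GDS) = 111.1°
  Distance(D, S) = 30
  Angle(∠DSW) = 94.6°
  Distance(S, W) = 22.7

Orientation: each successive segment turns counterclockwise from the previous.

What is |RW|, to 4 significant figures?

19.87

B is at the origin; BR runs at -35.6° with length 14.7, so R = (11.95, -8.557). The perpendicularity gives RF at right angles to BR, so RF runs at 54.40°; with |RF| = 9.2, F = (17.31, -1.077). RF is perpendicular to FT, so FT runs at 144.4°; with |FT| = 8.8, T = (10.15, 4.046). The perpendicularity gives TG at right angles to FT, so TG runs at -125.6°; with |TG| = 28.4, G = (-6.379, -19.05). ∠TGD = 129.5° gives GD at -75.10° from the x-axis; with |GD| = 13.8, D = (-2.831, -32.38). ∠GDS = 111.1° gives DS at -6.200° from the x-axis; with |DS| = 30.0, S = (26.99, -35.62). ∠DSW = 94.6° gives SW at 79.20° from the x-axis; with |SW| = 22.7, W = (31.25, -13.32). Then |RW| = |W − R| = 19.87.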